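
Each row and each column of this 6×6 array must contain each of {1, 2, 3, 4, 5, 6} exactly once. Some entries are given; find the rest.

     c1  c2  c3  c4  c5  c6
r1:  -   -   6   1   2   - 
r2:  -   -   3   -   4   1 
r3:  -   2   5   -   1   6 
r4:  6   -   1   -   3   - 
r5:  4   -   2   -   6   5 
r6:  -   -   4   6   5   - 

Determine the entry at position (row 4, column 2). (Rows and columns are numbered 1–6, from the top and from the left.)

(r3,c1) = 3
(r3,c4) = 4
(r5,c4) = 3
(r1,c1) = 5
(r2,c1) = 2
(r2,c4) = 5
(r4,c4) = 2
(r4,c6) = 4
(r5,c2) = 1
(r6,c1) = 1
(r6,c2) = 3
(r6,c6) = 2
(r1,c2) = 4
(r1,c6) = 3
(r2,c2) = 6
(r4,c2) = 5

5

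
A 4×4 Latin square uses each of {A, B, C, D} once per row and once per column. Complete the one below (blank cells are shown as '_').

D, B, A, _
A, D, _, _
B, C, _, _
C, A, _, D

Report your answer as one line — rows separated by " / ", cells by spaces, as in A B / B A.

D B A C / A D C B / B C D A / C A B D

(r1,c4) = C
(r2,c4) = B
(r3,c3) = D
(r3,c4) = A
(r4,c3) = B
(r2,c3) = C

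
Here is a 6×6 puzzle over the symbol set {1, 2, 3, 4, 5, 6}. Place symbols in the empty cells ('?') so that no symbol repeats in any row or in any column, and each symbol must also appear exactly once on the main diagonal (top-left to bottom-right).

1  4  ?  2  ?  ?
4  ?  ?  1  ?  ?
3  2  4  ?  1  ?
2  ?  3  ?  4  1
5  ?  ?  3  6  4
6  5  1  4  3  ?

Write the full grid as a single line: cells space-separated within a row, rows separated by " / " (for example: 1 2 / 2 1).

1 4 6 2 5 3 / 4 3 5 1 2 6 / 3 2 4 6 1 5 / 2 6 3 5 4 1 / 5 1 2 3 6 4 / 6 5 1 4 3 2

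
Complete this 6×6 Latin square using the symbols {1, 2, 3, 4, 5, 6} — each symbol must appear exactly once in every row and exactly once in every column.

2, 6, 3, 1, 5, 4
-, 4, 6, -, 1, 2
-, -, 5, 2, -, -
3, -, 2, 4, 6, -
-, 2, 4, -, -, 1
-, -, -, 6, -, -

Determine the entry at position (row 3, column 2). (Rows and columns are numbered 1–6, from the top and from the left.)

3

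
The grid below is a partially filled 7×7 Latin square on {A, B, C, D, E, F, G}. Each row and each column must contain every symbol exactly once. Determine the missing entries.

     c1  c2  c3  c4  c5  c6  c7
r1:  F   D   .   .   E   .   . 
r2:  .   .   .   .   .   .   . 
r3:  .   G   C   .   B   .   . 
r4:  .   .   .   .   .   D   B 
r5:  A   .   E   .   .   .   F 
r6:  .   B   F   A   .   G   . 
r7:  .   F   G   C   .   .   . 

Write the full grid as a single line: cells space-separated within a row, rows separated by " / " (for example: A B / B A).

F D B G E A C / E A D B F C G / D G C E B F A / G E A F C D B / A C E D G B F / C B F A D G E / B F G C A E D

At row 4, column 3: row 4 has {B,D}; column 3 has {C,E,F,G}; that leaves A.
At row 5, column 2: row 5 has {A,E,F}; column 2 has {B,D,F,G}; that leaves C.
At row 5, column 6: row 5 has {A,C,E,F}; column 6 has {D,G}; that leaves B.
At row 1, column 3: row 1 has {D,E,F}; column 3 has {A,C,E,F,G}; that leaves B.
At row 1, column 4: row 1 has {B,D,E,F}; column 4 has {A,C}; that leaves G.
At row 2, column 3: row 2 is empty so far; column 3 has {A,B,C,E,F,G}; that leaves D.
At row 4, column 2: row 4 has {A,B,D}; column 2 has {B,C,D,F,G}; that leaves E.
At row 4, column 4: row 4 has {A,B,D,E}; column 4 has {A,C,G}; that leaves F.
At row 5, column 4: row 5 has {A,B,C,E,F}; column 4 has {A,C,F,G}; that leaves D.
At row 5, column 5: row 5 has {A,B,C,D,E,F}; column 5 has {B,E}; that leaves G.
At row 2, column 2: row 2 has {D}; column 2 has {B,C,D,E,F,G}; that leaves A.
At row 3, column 4: row 3 has {B,C,G}; column 4 has {A,C,D,F,G}; that leaves E.
At row 4, column 5: row 4 has {A,B,D,E,F}; column 5 has {B,E,G}; that leaves C.
At row 6, column 5: row 6 has {A,B,F,G}; column 5 has {B,C,E,G}; that leaves D.
At row 7, column 5: row 7 has {C,F,G}; column 5 has {B,C,D,E,G}; that leaves A.
At row 7, column 6: row 7 has {A,C,F,G}; column 6 has {B,D,G}; that leaves E.
At row 7, column 7: row 7 has {A,C,E,F,G}; column 7 has {B,F}; that leaves D.
At row 2, column 4: row 2 has {A,D}; column 4 has {A,C,D,E,F,G}; that leaves B.
At row 2, column 5: row 2 has {A,B,D}; column 5 has {A,B,C,D,E,G}; that leaves F.
At row 2, column 6: row 2 has {A,B,D,F}; column 6 has {B,D,E,G}; that leaves C.
At row 3, column 1: row 3 has {B,C,E,G}; column 1 has {A,F}; that leaves D.
At row 3, column 7: row 3 has {B,C,D,E,G}; column 7 has {B,D,F}; that leaves A.
At row 4, column 1: row 4 has {A,B,C,D,E,F}; column 1 has {A,D,F}; that leaves G.
At row 7, column 1: row 7 has {A,C,D,E,F,G}; column 1 has {A,D,F,G}; that leaves B.
At row 1, column 6: row 1 has {B,D,E,F,G}; column 6 has {B,C,D,E,G}; that leaves A.
At row 1, column 7: row 1 has {A,B,D,E,F,G}; column 7 has {A,B,D,F}; that leaves C.
At row 2, column 1: row 2 has {A,B,C,D,F}; column 1 has {A,B,D,F,G}; that leaves E.
At row 2, column 7: row 2 has {A,B,C,D,E,F}; column 7 has {A,B,C,D,F}; that leaves G.
At row 3, column 6: row 3 has {A,B,C,D,E,G}; column 6 has {A,B,C,D,E,G}; that leaves F.
At row 6, column 1: row 6 has {A,B,D,F,G}; column 1 has {A,B,D,E,F,G}; that leaves C.
At row 6, column 7: row 6 has {A,B,C,D,F,G}; column 7 has {A,B,C,D,F,G}; that leaves E.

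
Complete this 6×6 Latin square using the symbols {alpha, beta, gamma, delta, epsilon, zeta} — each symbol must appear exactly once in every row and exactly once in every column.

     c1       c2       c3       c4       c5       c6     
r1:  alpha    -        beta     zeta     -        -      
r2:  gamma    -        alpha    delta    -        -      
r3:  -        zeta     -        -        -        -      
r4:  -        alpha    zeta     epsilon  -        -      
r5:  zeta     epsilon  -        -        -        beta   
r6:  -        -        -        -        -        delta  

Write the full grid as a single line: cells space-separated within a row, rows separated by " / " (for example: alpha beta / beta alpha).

Cell (r2,c2): row 2 has {alpha,gamma,delta}; column 2 has {alpha,epsilon,zeta} → beta.
Cell (r4,c6): row 4 has {alpha,epsilon,zeta}; column 6 has {beta,delta} → gamma.
Cell (r6,c2): row 6 has {delta}; column 2 has {alpha,beta,epsilon,zeta} → gamma.
Cell (r6,c3): row 6 has {gamma,delta}; column 3 has {alpha,beta,zeta} → epsilon.
Cell (r1,c2): row 1 has {alpha,beta,zeta}; column 2 has {alpha,beta,gamma,epsilon,zeta} → delta.
Cell (r1,c6): row 1 has {alpha,beta,delta,zeta}; column 6 has {beta,gamma,delta} → epsilon.
Cell (r2,c6): row 2 has {alpha,beta,gamma,delta}; column 6 has {beta,gamma,delta,epsilon} → zeta.
Cell (r3,c6): row 3 has {zeta}; column 6 has {beta,gamma,delta,epsilon,zeta} → alpha.
Cell (r6,c1): row 6 has {gamma,delta,epsilon}; column 1 has {alpha,gamma,zeta} → beta.
Cell (r6,c4): row 6 has {beta,gamma,delta,epsilon}; column 4 has {delta,epsilon,zeta} → alpha.
Cell (r6,c5): row 6 has {alpha,beta,gamma,delta,epsilon}; column 5 is empty so far → zeta.
Cell (r1,c5): row 1 has {alpha,beta,delta,epsilon,zeta}; column 5 has {zeta} → gamma.
Cell (r2,c5): row 2 has {alpha,beta,gamma,delta,zeta}; column 5 has {gamma,zeta} → epsilon.
Cell (r4,c1): row 4 has {alpha,gamma,epsilon,zeta}; column 1 has {alpha,beta,gamma,zeta} → delta.
Cell (r4,c5): row 4 has {alpha,gamma,delta,epsilon,zeta}; column 5 has {gamma,epsilon,zeta} → beta.
Cell (r5,c4): row 5 has {beta,epsilon,zeta}; column 4 has {alpha,delta,epsilon,zeta} → gamma.
Cell (r3,c1): row 3 has {alpha,zeta}; column 1 has {alpha,beta,gamma,delta,zeta} → epsilon.
Cell (r3,c4): row 3 has {alpha,epsilon,zeta}; column 4 has {alpha,gamma,delta,epsilon,zeta} → beta.
Cell (r3,c5): row 3 has {alpha,beta,epsilon,zeta}; column 5 has {beta,gamma,epsilon,zeta} → delta.
Cell (r5,c3): row 5 has {beta,gamma,epsilon,zeta}; column 3 has {alpha,beta,epsilon,zeta} → delta.
Cell (r5,c5): row 5 has {beta,gamma,delta,epsilon,zeta}; column 5 has {beta,gamma,delta,epsilon,zeta} → alpha.
Cell (r3,c3): row 3 has {alpha,beta,delta,epsilon,zeta}; column 3 has {alpha,beta,delta,epsilon,zeta} → gamma.

alpha delta beta zeta gamma epsilon / gamma beta alpha delta epsilon zeta / epsilon zeta gamma beta delta alpha / delta alpha zeta epsilon beta gamma / zeta epsilon delta gamma alpha beta / beta gamma epsilon alpha zeta delta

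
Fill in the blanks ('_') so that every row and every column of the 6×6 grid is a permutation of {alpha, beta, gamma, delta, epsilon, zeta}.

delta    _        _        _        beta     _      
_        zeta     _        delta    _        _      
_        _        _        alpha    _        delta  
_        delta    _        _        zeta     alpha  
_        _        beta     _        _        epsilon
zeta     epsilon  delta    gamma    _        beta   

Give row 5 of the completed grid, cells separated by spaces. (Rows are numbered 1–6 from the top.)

alpha gamma beta zeta delta epsilon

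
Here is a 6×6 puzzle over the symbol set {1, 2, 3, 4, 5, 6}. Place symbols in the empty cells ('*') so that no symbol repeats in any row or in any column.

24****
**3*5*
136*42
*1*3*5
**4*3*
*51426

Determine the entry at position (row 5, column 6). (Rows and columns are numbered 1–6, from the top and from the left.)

1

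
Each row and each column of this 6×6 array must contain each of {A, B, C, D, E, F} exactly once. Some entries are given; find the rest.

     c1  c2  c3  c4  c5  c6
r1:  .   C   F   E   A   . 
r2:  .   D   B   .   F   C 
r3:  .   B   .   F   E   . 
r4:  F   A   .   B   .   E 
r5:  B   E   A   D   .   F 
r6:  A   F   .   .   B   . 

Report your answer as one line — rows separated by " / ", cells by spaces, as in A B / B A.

D C F E A B / E D B A F C / C B D F E A / F A C B D E / B E A D C F / A F E C B D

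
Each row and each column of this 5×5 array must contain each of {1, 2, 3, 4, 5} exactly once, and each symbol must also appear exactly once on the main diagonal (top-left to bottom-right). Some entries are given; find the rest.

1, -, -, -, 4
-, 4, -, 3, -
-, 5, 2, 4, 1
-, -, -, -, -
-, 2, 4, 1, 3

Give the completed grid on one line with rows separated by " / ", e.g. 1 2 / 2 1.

At row 1, column 2: row 1 has {1,4}; column 2 has {2,4,5}; that leaves 3.
At row 1, column 3: row 1 has {1,3,4}; column 3 has {2,4}; that leaves 5.
At row 1, column 4: row 1 has {1,3,4,5}; column 4 has {1,3,4}; that leaves 2.
At row 2, column 3: row 2 has {3,4}; column 3 has {2,4,5}; that leaves 1.
At row 3, column 1: row 3 has {1,2,4,5}; column 1 has {1}; that leaves 3.
At row 4, column 2: row 4 is empty so far; column 2 has {2,3,4,5}; that leaves 1.
At row 4, column 3: row 4 has {1}; column 3 has {1,2,4,5}; that leaves 3.
At row 4, column 4: row 4 has {1,3}; column 4 has {1,2,3,4}; the diagonal has {1,2,3,4}; that leaves 5.
At row 4, column 5: row 4 has {1,3,5}; column 5 has {1,3,4}; that leaves 2.
At row 5, column 1: row 5 has {1,2,3,4}; column 1 has {1,3}; that leaves 5.
At row 2, column 1: row 2 has {1,3,4}; column 1 has {1,3,5}; that leaves 2.
At row 2, column 5: row 2 has {1,2,3,4}; column 5 has {1,2,3,4}; that leaves 5.
At row 4, column 1: row 4 has {1,2,3,5}; column 1 has {1,2,3,5}; that leaves 4.

1 3 5 2 4 / 2 4 1 3 5 / 3 5 2 4 1 / 4 1 3 5 2 / 5 2 4 1 3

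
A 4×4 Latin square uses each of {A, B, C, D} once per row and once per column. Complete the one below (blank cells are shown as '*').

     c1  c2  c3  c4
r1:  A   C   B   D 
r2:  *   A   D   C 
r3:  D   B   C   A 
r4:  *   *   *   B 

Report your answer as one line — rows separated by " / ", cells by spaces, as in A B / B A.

row 2 has {A,C,D}; column 1 has {A,D} — only B is left for (r2,c1).
row 4 has {B}; column 1 has {A,B,D} — only C is left for (r4,c1).
row 4 has {B,C}; column 2 has {A,B,C} — only D is left for (r4,c2).
row 4 has {B,C,D}; column 3 has {B,C,D} — only A is left for (r4,c3).

A C B D / B A D C / D B C A / C D A B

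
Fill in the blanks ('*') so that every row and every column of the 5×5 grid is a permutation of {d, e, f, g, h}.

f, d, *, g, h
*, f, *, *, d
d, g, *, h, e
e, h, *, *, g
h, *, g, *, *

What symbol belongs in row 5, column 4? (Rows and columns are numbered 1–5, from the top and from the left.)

d

(r1,c3) = e
(r2,c1) = g
(r2,c3) = h
(r2,c4) = e
(r3,c3) = f
(r4,c3) = d
(r4,c4) = f
(r5,c2) = e
(r5,c4) = d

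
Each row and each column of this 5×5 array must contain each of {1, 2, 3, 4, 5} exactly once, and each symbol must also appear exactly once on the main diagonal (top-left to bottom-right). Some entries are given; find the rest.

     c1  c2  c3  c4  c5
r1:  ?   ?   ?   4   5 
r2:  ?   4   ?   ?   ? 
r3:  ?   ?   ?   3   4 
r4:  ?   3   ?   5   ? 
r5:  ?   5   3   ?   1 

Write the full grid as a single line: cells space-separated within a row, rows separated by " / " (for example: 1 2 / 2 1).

3 2 1 4 5 / 2 4 5 1 3 / 5 1 2 3 4 / 1 3 4 5 2 / 4 5 3 2 1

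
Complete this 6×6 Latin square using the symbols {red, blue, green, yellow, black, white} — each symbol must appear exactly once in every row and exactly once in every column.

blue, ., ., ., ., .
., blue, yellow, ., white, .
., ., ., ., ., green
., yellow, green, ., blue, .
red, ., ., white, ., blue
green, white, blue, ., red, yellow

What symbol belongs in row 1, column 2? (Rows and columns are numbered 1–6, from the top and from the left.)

black

row 2 has {blue,yellow,white}; column 1 has {red,blue,green} — only black is left for (r2,c1).
row 2 has {blue,yellow,black,white}; column 6 has {blue,green,yellow} — only red is left for (r2,c6).
row 4 has {blue,green,yellow}; column 1 has {red,blue,green,black} — only white is left for (r4,c1).
row 4 has {blue,green,yellow,white}; column 6 has {red,blue,green,yellow} — only black is left for (r4,c6).
row 5 has {red,blue,white}; column 3 has {blue,green,yellow} — only black is left for (r5,c3).
row 6 has {red,blue,green,yellow,white}; column 4 has {white} — only black is left for (r6,c4).
row 1 has {blue}; column 6 has {red,blue,green,yellow,black} — only white is left for (r1,c6).
row 2 has {red,blue,yellow,black,white}; column 4 has {black,white} — only green is left for (r2,c4).
row 3 has {green}; column 1 has {red,blue,green,black,white} — only yellow is left for (r3,c1).
row 3 has {green,yellow}; column 5 has {red,blue,white} — only black is left for (r3,c5).
row 4 has {blue,green,yellow,black,white}; column 4 has {green,black,white} — only red is left for (r4,c4).
row 5 has {red,blue,black,white}; column 2 has {blue,yellow,white} — only green is left for (r5,c2).
row 5 has {red,blue,green,black,white}; column 5 has {red,blue,black,white} — only yellow is left for (r5,c5).
row 1 has {blue,white}; column 3 has {blue,green,yellow,black} — only red is left for (r1,c3).
row 1 has {red,blue,white}; column 4 has {red,green,black,white} — only yellow is left for (r1,c4).
row 1 has {red,blue,yellow,white}; column 5 has {red,blue,yellow,black,white} — only green is left for (r1,c5).
row 3 has {green,yellow,black}; column 2 has {blue,green,yellow,white} — only red is left for (r3,c2).
row 3 has {red,green,yellow,black}; column 3 has {red,blue,green,yellow,black} — only white is left for (r3,c3).
row 3 has {red,green,yellow,black,white}; column 4 has {red,green,yellow,black,white} — only blue is left for (r3,c4).
row 1 has {red,blue,green,yellow,white}; column 2 has {red,blue,green,yellow,white} — only black is left for (r1,c2).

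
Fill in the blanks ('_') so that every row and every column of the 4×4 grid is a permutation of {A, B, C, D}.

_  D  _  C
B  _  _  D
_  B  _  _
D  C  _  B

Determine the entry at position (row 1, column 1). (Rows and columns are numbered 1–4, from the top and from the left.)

A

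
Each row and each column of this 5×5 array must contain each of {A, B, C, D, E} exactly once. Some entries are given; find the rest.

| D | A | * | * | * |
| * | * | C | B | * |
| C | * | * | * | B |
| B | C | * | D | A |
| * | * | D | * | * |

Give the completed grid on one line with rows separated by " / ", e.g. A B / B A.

D A B C E / A E C B D / C D A E B / B C E D A / E B D A C

Cell (r4,c3): row 4 has {A,B,C,D}; column 3 has {C,D} → E.
Cell (r1,c3): row 1 has {A,D}; column 3 has {C,D,E} → B.
Cell (r3,c3): row 3 has {B,C}; column 3 has {B,C,D,E} → A.
Cell (r3,c4): row 3 has {A,B,C}; column 4 has {B,D} → E.
Cell (r1,c4): row 1 has {A,B,D}; column 4 has {B,D,E} → C.
Cell (r1,c5): row 1 has {A,B,C,D}; column 5 has {A,B} → E.
Cell (r2,c5): row 2 has {B,C}; column 5 has {A,B,E} → D.
Cell (r3,c2): row 3 has {A,B,C,E}; column 2 has {A,C} → D.
Cell (r5,c4): row 5 has {D}; column 4 has {B,C,D,E} → A.
Cell (r5,c5): row 5 has {A,D}; column 5 has {A,B,D,E} → C.
Cell (r2,c2): row 2 has {B,C,D}; column 2 has {A,C,D} → E.
Cell (r5,c1): row 5 has {A,C,D}; column 1 has {B,C,D} → E.
Cell (r5,c2): row 5 has {A,C,D,E}; column 2 has {A,C,D,E} → B.
Cell (r2,c1): row 2 has {B,C,D,E}; column 1 has {B,C,D,E} → A.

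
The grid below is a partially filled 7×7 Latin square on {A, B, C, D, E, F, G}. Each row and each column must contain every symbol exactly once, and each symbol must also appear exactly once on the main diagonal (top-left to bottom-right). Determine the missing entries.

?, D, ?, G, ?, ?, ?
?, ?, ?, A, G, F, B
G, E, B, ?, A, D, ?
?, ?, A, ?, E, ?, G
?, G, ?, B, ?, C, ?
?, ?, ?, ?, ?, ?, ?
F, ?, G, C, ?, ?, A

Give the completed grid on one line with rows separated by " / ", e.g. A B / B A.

(r2,c2) = C
(r3,c4) = F
(r3,c7) = C
(r4,c4) = D
(r4,c6) = B
(r5,c5) = F
(r6,c4) = E
(r6,c6) = G
(r7,c2) = B
(r7,c5) = D
(r7,c6) = E
(r1,c1) = E
(r1,c6) = A
(r1,c7) = F
(r2,c1) = D
(r2,c3) = E
(r4,c1) = C
(r4,c2) = F
(r5,c1) = A
(r5,c3) = D
(r5,c7) = E
(r6,c1) = B
(r6,c2) = A
(r6,c5) = C
(r6,c7) = D
(r1,c3) = C
(r1,c5) = B
(r6,c3) = F

E D C G B A F / D C E A G F B / G E B F A D C / C F A D E B G / A G D B F C E / B A F E C G D / F B G C D E A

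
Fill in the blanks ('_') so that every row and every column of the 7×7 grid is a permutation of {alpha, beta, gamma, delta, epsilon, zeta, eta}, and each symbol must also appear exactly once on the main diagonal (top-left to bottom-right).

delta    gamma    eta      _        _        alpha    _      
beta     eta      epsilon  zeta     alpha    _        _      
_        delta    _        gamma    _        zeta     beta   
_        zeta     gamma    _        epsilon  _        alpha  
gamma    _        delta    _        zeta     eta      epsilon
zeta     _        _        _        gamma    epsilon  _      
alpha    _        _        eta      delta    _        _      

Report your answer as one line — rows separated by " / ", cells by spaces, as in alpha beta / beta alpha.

Cell (r1,c5): row 1 has {alpha,gamma,delta,eta}; column 5 has {alpha,gamma,delta,epsilon,zeta} → beta.
Cell (r1,c7): row 1 has {alpha,beta,gamma,delta,eta}; column 7 has {alpha,beta,epsilon} → zeta.
Cell (r3,c3): row 3 has {beta,gamma,delta,zeta}; column 3 has {gamma,delta,epsilon,eta}; the diagonal has {delta,epsilon,zeta,eta} → alpha.
Cell (r3,c5): row 3 has {alpha,beta,gamma,delta,zeta}; column 5 has {alpha,beta,gamma,delta,epsilon,zeta} → eta.
Cell (r4,c1): row 4 has {alpha,gamma,epsilon,zeta}; column 1 has {alpha,beta,gamma,delta,zeta} → eta.
Cell (r4,c4): row 4 has {alpha,gamma,epsilon,zeta,eta}; column 4 has {gamma,zeta,eta}; the diagonal has {alpha,delta,epsilon,zeta,eta} → beta.
Cell (r4,c6): row 4 has {alpha,beta,gamma,epsilon,zeta,eta}; column 6 has {alpha,epsilon,zeta,eta} → delta.
Cell (r5,c4): row 5 has {gamma,delta,epsilon,zeta,eta}; column 4 has {beta,gamma,zeta,eta} → alpha.
Cell (r6,c3): row 6 has {gamma,epsilon,zeta}; column 3 has {alpha,gamma,delta,epsilon,eta} → beta.
Cell (r6,c4): row 6 has {beta,gamma,epsilon,zeta}; column 4 has {alpha,beta,gamma,zeta,eta} → delta.
Cell (r6,c7): row 6 has {beta,gamma,delta,epsilon,zeta}; column 7 has {alpha,beta,epsilon,zeta} → eta.
Cell (r7,c3): row 7 has {alpha,delta,eta}; column 3 has {alpha,beta,gamma,delta,epsilon,eta} → zeta.
Cell (r7,c7): row 7 has {alpha,delta,zeta,eta}; column 7 has {alpha,beta,epsilon,zeta,eta}; the diagonal has {alpha,beta,delta,epsilon,zeta,eta} → gamma.
Cell (r1,c4): row 1 has {alpha,beta,gamma,delta,zeta,eta}; column 4 has {alpha,beta,gamma,delta,zeta,eta} → epsilon.
Cell (r2,c6): row 2 has {alpha,beta,epsilon,zeta,eta}; column 6 has {alpha,delta,epsilon,zeta,eta} → gamma.
Cell (r2,c7): row 2 has {alpha,beta,gamma,epsilon,zeta,eta}; column 7 has {alpha,beta,gamma,epsilon,zeta,eta} → delta.
Cell (r3,c1): row 3 has {alpha,beta,gamma,delta,zeta,eta}; column 1 has {alpha,beta,gamma,delta,zeta,eta} → epsilon.
Cell (r5,c2): row 5 has {alpha,gamma,delta,epsilon,zeta,eta}; column 2 has {gamma,delta,zeta,eta} → beta.
Cell (r6,c2): row 6 has {beta,gamma,delta,epsilon,zeta,eta}; column 2 has {beta,gamma,delta,zeta,eta} → alpha.
Cell (r7,c2): row 7 has {alpha,gamma,delta,zeta,eta}; column 2 has {alpha,beta,gamma,delta,zeta,eta} → epsilon.
Cell (r7,c6): row 7 has {alpha,gamma,delta,epsilon,zeta,eta}; column 6 has {alpha,gamma,delta,epsilon,zeta,eta} → beta.

delta gamma eta epsilon beta alpha zeta / beta eta epsilon zeta alpha gamma delta / epsilon delta alpha gamma eta zeta beta / eta zeta gamma beta epsilon delta alpha / gamma beta delta alpha zeta eta epsilon / zeta alpha beta delta gamma epsilon eta / alpha epsilon zeta eta delta beta gamma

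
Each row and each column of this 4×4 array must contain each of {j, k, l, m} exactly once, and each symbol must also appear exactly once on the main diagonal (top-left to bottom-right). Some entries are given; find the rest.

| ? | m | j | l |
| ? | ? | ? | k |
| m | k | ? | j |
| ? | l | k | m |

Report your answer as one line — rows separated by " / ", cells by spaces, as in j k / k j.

k m j l / l j m k / m k l j / j l k m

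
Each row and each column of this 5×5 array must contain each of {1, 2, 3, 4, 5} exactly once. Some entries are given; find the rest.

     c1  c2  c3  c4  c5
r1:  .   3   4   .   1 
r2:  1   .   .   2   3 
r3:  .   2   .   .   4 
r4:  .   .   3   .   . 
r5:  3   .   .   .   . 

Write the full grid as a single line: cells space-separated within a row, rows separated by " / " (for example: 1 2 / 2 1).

(r1,c4) = 5
(r2,c3) = 5
(r3,c1) = 5
(r3,c3) = 1
(r3,c4) = 3
(r5,c3) = 2
(r5,c5) = 5
(r1,c1) = 2
(r2,c2) = 4
(r4,c1) = 4
(r4,c4) = 1
(r4,c5) = 2
(r5,c2) = 1
(r5,c4) = 4
(r4,c2) = 5

2 3 4 5 1 / 1 4 5 2 3 / 5 2 1 3 4 / 4 5 3 1 2 / 3 1 2 4 5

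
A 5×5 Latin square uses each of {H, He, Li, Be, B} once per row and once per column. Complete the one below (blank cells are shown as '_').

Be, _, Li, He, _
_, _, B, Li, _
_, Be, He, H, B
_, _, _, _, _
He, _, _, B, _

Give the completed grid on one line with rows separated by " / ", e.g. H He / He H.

(r1,c5): row 1 has {He,Li,Be}; column 5 has {B}, so it must be H.
(r2,c1): row 2 has {Li,B}; column 1 has {He,Be}, so it must be H.
(r2,c2): row 2 has {H,Li,B}; column 2 has {Be}, so it must be He.
(r2,c5): row 2 has {H,He,Li,B}; column 5 has {H,B}, so it must be Be.
(r3,c1): row 3 has {H,He,Be,B}; column 1 has {H,He,Be}, so it must be Li.
(r4,c1): row 4 is empty so far; column 1 has {H,He,Li,Be}, so it must be B.
(r4,c4): row 4 has {B}; column 4 has {H,He,Li,B}, so it must be Be.
(r5,c5): row 5 has {He,B}; column 5 has {H,Be,B}, so it must be Li.
(r1,c2): row 1 has {H,He,Li,Be}; column 2 has {He,Be}, so it must be B.
(r4,c3): row 4 has {Be,B}; column 3 has {He,Li,B}, so it must be H.
(r4,c5): row 4 has {H,Be,B}; column 5 has {H,Li,Be,B}, so it must be He.
(r5,c2): row 5 has {He,Li,B}; column 2 has {He,Be,B}, so it must be H.
(r5,c3): row 5 has {H,He,Li,B}; column 3 has {H,He,Li,B}, so it must be Be.
(r4,c2): row 4 has {H,He,Be,B}; column 2 has {H,He,Be,B}, so it must be Li.

Be B Li He H / H He B Li Be / Li Be He H B / B Li H Be He / He H Be B Li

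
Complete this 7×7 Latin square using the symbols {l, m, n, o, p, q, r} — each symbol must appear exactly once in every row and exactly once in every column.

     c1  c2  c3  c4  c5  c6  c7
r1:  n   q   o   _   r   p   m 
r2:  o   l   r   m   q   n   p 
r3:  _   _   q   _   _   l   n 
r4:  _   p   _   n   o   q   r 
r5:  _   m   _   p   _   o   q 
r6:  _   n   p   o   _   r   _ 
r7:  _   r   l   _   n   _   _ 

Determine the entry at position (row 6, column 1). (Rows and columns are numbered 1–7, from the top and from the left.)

q

(r1,c4) = l
(r3,c2) = o
(r3,c4) = r
(r4,c3) = m
(r5,c3) = n
(r5,c5) = l
(r6,c5) = m
(r6,c7) = l
(r7,c4) = q
(r7,c6) = m
(r7,c7) = o
(r3,c5) = p
(r4,c1) = l
(r5,c1) = r
(r6,c1) = q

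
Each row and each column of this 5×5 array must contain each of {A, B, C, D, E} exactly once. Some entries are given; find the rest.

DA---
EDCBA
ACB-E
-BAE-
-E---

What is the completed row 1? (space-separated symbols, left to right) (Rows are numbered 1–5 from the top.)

D A E C B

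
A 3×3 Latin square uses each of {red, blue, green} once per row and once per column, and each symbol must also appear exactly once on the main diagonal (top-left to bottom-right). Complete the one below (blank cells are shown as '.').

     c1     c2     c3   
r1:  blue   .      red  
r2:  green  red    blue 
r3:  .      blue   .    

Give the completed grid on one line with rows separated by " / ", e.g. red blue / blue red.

blue green red / green red blue / red blue green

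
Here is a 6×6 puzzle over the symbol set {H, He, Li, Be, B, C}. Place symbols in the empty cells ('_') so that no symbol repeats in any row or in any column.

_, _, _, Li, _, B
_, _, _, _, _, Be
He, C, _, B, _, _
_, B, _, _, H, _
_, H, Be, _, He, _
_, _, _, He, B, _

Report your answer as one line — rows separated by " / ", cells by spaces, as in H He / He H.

(r5,c4) = C
(r5,c6) = Li
(r2,c4) = H
(r3,c6) = H
(r4,c4) = Be
(r5,c1) = B
(r6,c6) = C
(r3,c3) = Li
(r3,c5) = Be
(r4,c6) = He
(r6,c3) = H
(r1,c5) = C
(r2,c5) = Li
(r4,c3) = C
(r1,c3) = He
(r2,c1) = C
(r2,c2) = He
(r2,c3) = B
(r4,c1) = Li
(r6,c1) = Be
(r6,c2) = Li
(r1,c1) = H
(r1,c2) = Be

H Be He Li C B / C He B H Li Be / He C Li B Be H / Li B C Be H He / B H Be C He Li / Be Li H He B C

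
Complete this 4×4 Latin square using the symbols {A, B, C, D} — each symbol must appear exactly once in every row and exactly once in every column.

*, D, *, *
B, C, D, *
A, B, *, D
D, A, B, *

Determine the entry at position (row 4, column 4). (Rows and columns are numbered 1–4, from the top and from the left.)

C

(r1,c1) = C
(r1,c3) = A
(r1,c4) = B
(r2,c4) = A
(r3,c3) = C
(r4,c4) = C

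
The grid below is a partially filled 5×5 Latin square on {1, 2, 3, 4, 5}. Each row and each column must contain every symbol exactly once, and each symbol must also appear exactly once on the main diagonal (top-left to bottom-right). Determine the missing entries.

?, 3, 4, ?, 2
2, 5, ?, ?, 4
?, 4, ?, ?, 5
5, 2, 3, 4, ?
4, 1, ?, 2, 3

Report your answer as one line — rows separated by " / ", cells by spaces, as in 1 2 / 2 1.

1 3 4 5 2 / 2 5 1 3 4 / 3 4 2 1 5 / 5 2 3 4 1 / 4 1 5 2 3

At row 1, column 1: row 1 has {2,3,4}; column 1 has {2,4,5}; the diagonal has {3,4,5}; that leaves 1.
At row 1, column 4: row 1 has {1,2,3,4}; column 4 has {2,4}; that leaves 5.
At row 2, column 3: row 2 has {2,4,5}; column 3 has {3,4}; that leaves 1.
At row 2, column 4: row 2 has {1,2,4,5}; column 4 has {2,4,5}; that leaves 3.
At row 3, column 1: row 3 has {4,5}; column 1 has {1,2,4,5}; that leaves 3.
At row 3, column 3: row 3 has {3,4,5}; column 3 has {1,3,4}; the diagonal has {1,3,4,5}; that leaves 2.
At row 3, column 4: row 3 has {2,3,4,5}; column 4 has {2,3,4,5}; that leaves 1.
At row 4, column 5: row 4 has {2,3,4,5}; column 5 has {2,3,4,5}; that leaves 1.
At row 5, column 3: row 5 has {1,2,3,4}; column 3 has {1,2,3,4}; that leaves 5.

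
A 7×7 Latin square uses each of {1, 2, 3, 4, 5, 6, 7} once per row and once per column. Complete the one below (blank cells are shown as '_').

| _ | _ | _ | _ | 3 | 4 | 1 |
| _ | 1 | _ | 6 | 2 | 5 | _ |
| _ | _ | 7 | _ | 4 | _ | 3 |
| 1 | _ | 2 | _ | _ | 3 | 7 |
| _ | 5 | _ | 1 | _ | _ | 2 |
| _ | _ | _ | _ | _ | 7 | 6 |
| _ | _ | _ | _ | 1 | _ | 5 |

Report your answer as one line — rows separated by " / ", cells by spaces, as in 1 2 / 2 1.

6 2 5 7 3 4 1 / 7 1 3 6 2 5 4 / 5 6 7 2 4 1 3 / 1 4 2 5 6 3 7 / 3 5 4 1 7 6 2 / 2 3 1 4 5 7 6 / 4 7 6 3 1 2 5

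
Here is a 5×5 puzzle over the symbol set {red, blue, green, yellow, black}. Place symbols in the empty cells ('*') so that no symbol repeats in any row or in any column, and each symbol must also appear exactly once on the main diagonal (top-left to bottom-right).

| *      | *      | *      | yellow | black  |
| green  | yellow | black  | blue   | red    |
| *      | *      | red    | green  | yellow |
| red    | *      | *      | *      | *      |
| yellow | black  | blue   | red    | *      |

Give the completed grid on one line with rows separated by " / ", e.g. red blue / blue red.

blue red green yellow black / green yellow black blue red / black blue red green yellow / red green yellow black blue / yellow black blue red green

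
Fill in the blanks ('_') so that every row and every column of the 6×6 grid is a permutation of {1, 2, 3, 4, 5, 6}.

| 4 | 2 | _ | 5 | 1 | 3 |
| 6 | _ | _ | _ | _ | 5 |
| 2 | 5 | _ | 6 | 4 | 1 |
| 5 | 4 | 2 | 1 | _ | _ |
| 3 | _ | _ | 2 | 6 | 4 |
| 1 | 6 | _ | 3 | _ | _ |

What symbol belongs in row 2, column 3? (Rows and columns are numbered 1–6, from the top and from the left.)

(r1,c3) = 6
(r2,c4) = 4
(r3,c3) = 3
(r4,c5) = 3
(r4,c6) = 6
(r5,c2) = 1
(r5,c3) = 5
(r6,c3) = 4
(r6,c6) = 2
(r2,c2) = 3
(r2,c3) = 1

1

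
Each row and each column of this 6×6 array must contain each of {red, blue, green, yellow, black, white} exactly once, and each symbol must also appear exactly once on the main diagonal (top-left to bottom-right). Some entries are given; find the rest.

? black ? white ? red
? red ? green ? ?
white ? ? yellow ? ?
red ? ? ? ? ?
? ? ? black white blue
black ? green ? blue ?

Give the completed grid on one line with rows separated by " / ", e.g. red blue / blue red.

(r4,c4): row 4 has {red}; column 4 has {green,yellow,black,white}; the diagonal has {red,white}, so it must be blue.
(r6,c4): row 6 has {blue,green,black}; column 4 has {blue,green,yellow,black,white}, so it must be red.
(r6,c6): row 6 has {red,blue,green,black}; column 6 has {red,blue}; the diagonal has {red,blue,white}, so it must be yellow.
(r1,c1): row 1 has {red,black,white}; column 1 has {red,black,white}; the diagonal has {red,blue,yellow,white}, so it must be green.
(r1,c5): row 1 has {red,green,black,white}; column 5 has {blue,white}, so it must be yellow.
(r2,c5): row 2 has {red,green}; column 5 has {blue,yellow,white}, so it must be black.
(r2,c6): row 2 has {red,green,black}; column 6 has {red,blue,yellow}, so it must be white.
(r3,c3): row 3 has {yellow,white}; column 3 has {green}; the diagonal has {red,blue,green,yellow,white}, so it must be black.
(r3,c6): row 3 has {yellow,black,white}; column 6 has {red,blue,yellow,white}, so it must be green.
(r4,c5): row 4 has {red,blue}; column 5 has {blue,yellow,black,white}, so it must be green.
(r4,c6): row 4 has {red,blue,green}; column 6 has {red,blue,green,yellow,white}, so it must be black.
(r5,c1): row 5 has {blue,black,white}; column 1 has {red,green,black,white}, so it must be yellow.
(r5,c2): row 5 has {blue,yellow,black,white}; column 2 has {red,black}, so it must be green.
(r5,c3): row 5 has {blue,green,yellow,black,white}; column 3 has {green,black}, so it must be red.
(r6,c2): row 6 has {red,blue,green,yellow,black}; column 2 has {red,green,black}, so it must be white.
(r1,c3): row 1 has {red,green,yellow,black,white}; column 3 has {red,green,black}, so it must be blue.
(r2,c1): row 2 has {red,green,black,white}; column 1 has {red,green,yellow,black,white}, so it must be blue.
(r2,c3): row 2 has {red,blue,green,black,white}; column 3 has {red,blue,green,black}, so it must be yellow.
(r3,c2): row 3 has {green,yellow,black,white}; column 2 has {red,green,black,white}, so it must be blue.
(r3,c5): row 3 has {blue,green,yellow,black,white}; column 5 has {blue,green,yellow,black,white}, so it must be red.
(r4,c2): row 4 has {red,blue,green,black}; column 2 has {red,blue,green,black,white}, so it must be yellow.
(r4,c3): row 4 has {red,blue,green,yellow,black}; column 3 has {red,blue,green,yellow,black}, so it must be white.

green black blue white yellow red / blue red yellow green black white / white blue black yellow red green / red yellow white blue green black / yellow green red black white blue / black white green red blue yellow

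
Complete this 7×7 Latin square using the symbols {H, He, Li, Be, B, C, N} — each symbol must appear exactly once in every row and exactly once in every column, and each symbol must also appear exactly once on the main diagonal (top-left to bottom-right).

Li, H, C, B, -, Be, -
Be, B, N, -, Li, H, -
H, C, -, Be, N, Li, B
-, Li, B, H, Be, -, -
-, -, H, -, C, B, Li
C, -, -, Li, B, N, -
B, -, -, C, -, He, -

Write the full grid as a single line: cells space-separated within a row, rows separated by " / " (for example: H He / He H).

Li H C B He Be N / Be B N He Li H C / H C He Be N Li B / N Li B H Be C He / He Be H N C B Li / C He Be Li B N H / B N Li C H He Be

At row 1, column 5: row 1 has {H,Li,Be,B,C}; column 5 has {Li,Be,B,C,N}; that leaves He.
At row 1, column 7: row 1 has {H,He,Li,Be,B,C}; column 7 has {Li,B}; that leaves N.
At row 2, column 4: row 2 has {H,Li,Be,B,N}; column 4 has {H,Li,Be,B,C}; that leaves He.
At row 2, column 7: row 2 has {H,He,Li,Be,B,N}; column 7 has {Li,B,N}; that leaves C.
At row 3, column 3: row 3 has {H,Li,Be,B,C,N}; column 3 has {H,B,C,N}; the diagonal has {H,Li,B,C,N}; that leaves He.
At row 4, column 6: row 4 has {H,Li,Be,B}; column 6 has {H,He,Li,Be,B,N}; that leaves C.
At row 4, column 7: row 4 has {H,Li,Be,B,C}; column 7 has {Li,B,C,N}; that leaves He.
At row 5, column 4: row 5 has {H,Li,B,C}; column 4 has {H,He,Li,Be,B,C}; that leaves N.
At row 6, column 3: row 6 has {Li,B,C,N}; column 3 has {H,He,B,C,N}; that leaves Be.
At row 6, column 7: row 6 has {Li,Be,B,C,N}; column 7 has {He,Li,B,C,N}; that leaves H.
At row 7, column 3: row 7 has {He,B,C}; column 3 has {H,He,Be,B,C,N}; that leaves Li.
At row 7, column 5: row 7 has {He,Li,B,C}; column 5 has {He,Li,Be,B,C,N}; that leaves H.
At row 7, column 7: row 7 has {H,He,Li,B,C}; column 7 has {H,He,Li,B,C,N}; the diagonal has {H,He,Li,B,C,N}; that leaves Be.
At row 4, column 1: row 4 has {H,He,Li,Be,B,C}; column 1 has {H,Li,Be,B,C}; that leaves N.
At row 5, column 1: row 5 has {H,Li,B,C,N}; column 1 has {H,Li,Be,B,C,N}; that leaves He.
At row 5, column 2: row 5 has {H,He,Li,B,C,N}; column 2 has {H,Li,B,C}; that leaves Be.
At row 6, column 2: row 6 has {H,Li,Be,B,C,N}; column 2 has {H,Li,Be,B,C}; that leaves He.
At row 7, column 2: row 7 has {H,He,Li,Be,B,C}; column 2 has {H,He,Li,Be,B,C}; that leaves N.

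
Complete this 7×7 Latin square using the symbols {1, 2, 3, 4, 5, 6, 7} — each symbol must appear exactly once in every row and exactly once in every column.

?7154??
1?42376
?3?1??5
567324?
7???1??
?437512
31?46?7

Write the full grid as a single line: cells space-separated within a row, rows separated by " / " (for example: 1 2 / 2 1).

At row 1, column 7: row 1 has {1,4,5,7}; column 7 has {2,5,6,7}; that leaves 3.
At row 2, column 2: row 2 has {1,2,3,4,6,7}; column 2 has {1,3,4,6,7}; that leaves 5.
At row 3, column 5: row 3 has {1,3,5}; column 5 has {1,2,3,4,5,6}; that leaves 7.
At row 4, column 7: row 4 has {2,3,4,5,6,7}; column 7 has {2,3,5,6,7}; that leaves 1.
At row 5, column 2: row 5 has {1,7}; column 2 has {1,3,4,5,6,7}; that leaves 2.
At row 5, column 4: row 5 has {1,2,7}; column 4 has {1,2,3,4,5,7}; that leaves 6.
At row 5, column 7: row 5 has {1,2,6,7}; column 7 has {1,2,3,5,6,7}; that leaves 4.
At row 6, column 1: row 6 has {1,2,3,4,5,7}; column 1 has {1,3,5,7}; that leaves 6.
At row 1, column 1: row 1 has {1,3,4,5,7}; column 1 has {1,3,5,6,7}; that leaves 2.
At row 1, column 6: row 1 has {1,2,3,4,5,7}; column 6 has {1,4,7}; that leaves 6.
At row 3, column 1: row 3 has {1,3,5,7}; column 1 has {1,2,3,5,6,7}; that leaves 4.
At row 3, column 6: row 3 has {1,3,4,5,7}; column 6 has {1,4,6,7}; that leaves 2.
At row 5, column 3: row 5 has {1,2,4,6,7}; column 3 has {1,3,4,7}; that leaves 5.
At row 5, column 6: row 5 has {1,2,4,5,6,7}; column 6 has {1,2,4,6,7}; that leaves 3.
At row 7, column 3: row 7 has {1,3,4,6,7}; column 3 has {1,3,4,5,7}; that leaves 2.
At row 7, column 6: row 7 has {1,2,3,4,6,7}; column 6 has {1,2,3,4,6,7}; that leaves 5.
At row 3, column 3: row 3 has {1,2,3,4,5,7}; column 3 has {1,2,3,4,5,7}; that leaves 6.

2 7 1 5 4 6 3 / 1 5 4 2 3 7 6 / 4 3 6 1 7 2 5 / 5 6 7 3 2 4 1 / 7 2 5 6 1 3 4 / 6 4 3 7 5 1 2 / 3 1 2 4 6 5 7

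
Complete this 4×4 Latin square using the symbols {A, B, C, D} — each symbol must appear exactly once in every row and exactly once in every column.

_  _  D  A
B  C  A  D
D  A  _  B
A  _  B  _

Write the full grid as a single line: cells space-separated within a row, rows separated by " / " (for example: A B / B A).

Cell (r1,c1): row 1 has {A,D}; column 1 has {A,B,D} → C.
Cell (r1,c2): row 1 has {A,C,D}; column 2 has {A,C} → B.
Cell (r3,c3): row 3 has {A,B,D}; column 3 has {A,B,D} → C.
Cell (r4,c2): row 4 has {A,B}; column 2 has {A,B,C} → D.
Cell (r4,c4): row 4 has {A,B,D}; column 4 has {A,B,D} → C.

C B D A / B C A D / D A C B / A D B C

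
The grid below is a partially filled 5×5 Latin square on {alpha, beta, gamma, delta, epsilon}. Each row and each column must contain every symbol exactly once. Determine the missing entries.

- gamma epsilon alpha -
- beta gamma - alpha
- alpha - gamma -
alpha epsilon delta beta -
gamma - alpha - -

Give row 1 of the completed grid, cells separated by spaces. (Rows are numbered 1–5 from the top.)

beta gamma epsilon alpha delta

(r3,c3) = beta
(r4,c5) = gamma
(r5,c2) = delta
(r5,c4) = epsilon
(r5,c5) = beta
(r1,c5) = delta
(r2,c4) = delta
(r3,c5) = epsilon
(r1,c1) = beta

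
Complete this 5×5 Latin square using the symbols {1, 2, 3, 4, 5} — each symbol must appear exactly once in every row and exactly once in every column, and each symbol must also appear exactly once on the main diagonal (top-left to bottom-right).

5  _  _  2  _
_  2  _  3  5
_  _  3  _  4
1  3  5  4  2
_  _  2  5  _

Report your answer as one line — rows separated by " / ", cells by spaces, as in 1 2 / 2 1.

(r2,c1) = 4
(r2,c3) = 1
(r3,c1) = 2
(r3,c4) = 1
(r5,c1) = 3
(r5,c5) = 1
(r1,c3) = 4
(r1,c5) = 3
(r3,c2) = 5
(r5,c2) = 4
(r1,c2) = 1

5 1 4 2 3 / 4 2 1 3 5 / 2 5 3 1 4 / 1 3 5 4 2 / 3 4 2 5 1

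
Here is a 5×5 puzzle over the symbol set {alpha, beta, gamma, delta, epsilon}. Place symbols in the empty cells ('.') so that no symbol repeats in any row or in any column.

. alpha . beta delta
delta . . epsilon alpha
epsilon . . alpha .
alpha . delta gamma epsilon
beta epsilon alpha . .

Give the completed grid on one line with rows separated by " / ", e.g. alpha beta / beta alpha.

gamma alpha epsilon beta delta / delta gamma beta epsilon alpha / epsilon delta gamma alpha beta / alpha beta delta gamma epsilon / beta epsilon alpha delta gamma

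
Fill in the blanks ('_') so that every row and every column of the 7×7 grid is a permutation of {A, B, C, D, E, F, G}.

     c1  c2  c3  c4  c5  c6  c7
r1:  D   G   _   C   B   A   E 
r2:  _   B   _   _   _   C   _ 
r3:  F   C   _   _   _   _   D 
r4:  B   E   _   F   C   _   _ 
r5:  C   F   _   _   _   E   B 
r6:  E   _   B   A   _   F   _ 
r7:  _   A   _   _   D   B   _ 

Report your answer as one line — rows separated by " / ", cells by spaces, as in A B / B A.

Cell (r1,c3): row 1 has {A,B,C,D,E,G}; column 3 has {B} → F.
Cell (r3,c6): row 3 has {C,D,F}; column 6 has {A,B,C,E,F} → G.
Cell (r4,c6): row 4 has {B,C,E,F}; column 6 has {A,B,C,E,F,G} → D.
Cell (r6,c2): row 6 has {A,B,E,F}; column 2 has {A,B,C,E,F,G} → D.
Cell (r6,c5): row 6 has {A,B,D,E,F}; column 5 has {B,C,D} → G.
Cell (r6,c7): row 6 has {A,B,D,E,F,G}; column 7 has {B,D,E} → C.
Cell (r7,c1): row 7 has {A,B,D}; column 1 has {B,C,D,E,F} → G.
Cell (r7,c4): row 7 has {A,B,D,G}; column 4 has {A,C,F} → E.
Cell (r7,c7): row 7 has {A,B,D,E,G}; column 7 has {B,C,D,E} → F.
Cell (r2,c1): row 2 has {B,C}; column 1 has {B,C,D,E,F,G} → A.
Cell (r2,c7): row 2 has {A,B,C}; column 7 has {B,C,D,E,F} → G.
Cell (r3,c4): row 3 has {C,D,F,G}; column 4 has {A,C,E,F} → B.
Cell (r4,c7): row 4 has {B,C,D,E,F}; column 7 has {B,C,D,E,F,G} → A.
Cell (r5,c5): row 5 has {B,C,E,F}; column 5 has {B,C,D,G} → A.
Cell (r7,c3): row 7 has {A,B,D,E,F,G}; column 3 has {B,F} → C.
Cell (r2,c4): row 2 has {A,B,C,G}; column 4 has {A,B,C,E,F} → D.
Cell (r3,c5): row 3 has {B,C,D,F,G}; column 5 has {A,B,C,D,G} → E.
Cell (r4,c3): row 4 has {A,B,C,D,E,F}; column 3 has {B,C,F} → G.
Cell (r5,c3): row 5 has {A,B,C,E,F}; column 3 has {B,C,F,G} → D.
Cell (r5,c4): row 5 has {A,B,C,D,E,F}; column 4 has {A,B,C,D,E,F} → G.
Cell (r2,c3): row 2 has {A,B,C,D,G}; column 3 has {B,C,D,F,G} → E.
Cell (r2,c5): row 2 has {A,B,C,D,E,G}; column 5 has {A,B,C,D,E,G} → F.
Cell (r3,c3): row 3 has {B,C,D,E,F,G}; column 3 has {B,C,D,E,F,G} → A.

D G F C B A E / A B E D F C G / F C A B E G D / B E G F C D A / C F D G A E B / E D B A G F C / G A C E D B F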